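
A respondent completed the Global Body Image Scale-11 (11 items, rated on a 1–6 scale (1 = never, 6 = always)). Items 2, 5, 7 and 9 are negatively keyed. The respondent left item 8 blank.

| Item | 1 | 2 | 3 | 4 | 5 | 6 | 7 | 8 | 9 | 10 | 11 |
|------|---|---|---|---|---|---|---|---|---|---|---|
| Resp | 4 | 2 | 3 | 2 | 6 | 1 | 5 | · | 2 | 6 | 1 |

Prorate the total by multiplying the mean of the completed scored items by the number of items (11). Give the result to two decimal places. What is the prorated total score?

33.00

Reverse-coded (reversed = (1+6) − raw = 7 − raw):
  item 2: 7 − 2 = 5
  item 5: 7 − 6 = 1
  item 7: 7 − 5 = 2
  item 9: 7 − 2 = 5
Completed scored items (10 of 11): 4, 5, 3, 2, 1, 1, 2, 5, 6, 1; sum = 30.
Person mean = 30 / 10 ≈ 3.0000
Prorated total = (30 / 10) × 11 = 33.00 (to 2 dp)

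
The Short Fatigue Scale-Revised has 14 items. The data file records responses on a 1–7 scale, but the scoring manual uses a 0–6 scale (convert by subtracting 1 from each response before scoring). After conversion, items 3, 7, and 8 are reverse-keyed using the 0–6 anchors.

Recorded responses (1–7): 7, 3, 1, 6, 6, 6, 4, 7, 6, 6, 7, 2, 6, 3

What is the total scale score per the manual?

Convert to 0–6: 6, 2, 0, 5, 5, 5, 3, 6, 5, 5, 6, 1, 5, 2
Reverse-coded (reversed = (0+6) − raw = 6 − raw):
  item 3: 6 − 0 = 6
  item 7: 6 − 3 = 3
  item 8: 6 − 6 = 0
Scored: 6, 2, 6, 5, 5, 5, 3, 0, 5, 5, 6, 1, 5, 2
Total = 56

56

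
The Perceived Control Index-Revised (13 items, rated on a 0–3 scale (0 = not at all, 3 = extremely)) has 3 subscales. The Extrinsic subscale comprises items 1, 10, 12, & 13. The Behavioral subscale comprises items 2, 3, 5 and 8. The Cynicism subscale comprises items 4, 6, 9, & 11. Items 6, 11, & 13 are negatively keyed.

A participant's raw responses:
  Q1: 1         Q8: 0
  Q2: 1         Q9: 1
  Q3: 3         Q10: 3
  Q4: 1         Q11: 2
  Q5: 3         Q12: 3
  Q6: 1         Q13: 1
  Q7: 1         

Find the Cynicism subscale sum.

Cynicism items: 4, 6, 9, 11.
Of these, items 6 and 11 are negatively keyed; on a 0–3 scale, reversed = 3 − raw.
  item 4: 1
  item 6: 3 − 1 = 2
  item 9: 1
  item 11: 3 − 2 = 1
Sum = 1 + 2 + 1 + 1 = 5

5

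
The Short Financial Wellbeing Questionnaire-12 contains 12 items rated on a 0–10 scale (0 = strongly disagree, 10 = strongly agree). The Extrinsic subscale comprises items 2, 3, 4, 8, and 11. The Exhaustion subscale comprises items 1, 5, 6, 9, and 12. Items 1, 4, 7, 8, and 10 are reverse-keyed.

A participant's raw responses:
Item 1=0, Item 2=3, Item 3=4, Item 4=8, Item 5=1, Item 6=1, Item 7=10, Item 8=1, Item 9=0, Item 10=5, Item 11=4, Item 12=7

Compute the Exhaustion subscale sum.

19

Exhaustion items: 1, 5, 6, 9, 12.
Of these, item 1 is reverse-keyed; on a 0–10 scale, reversed = 10 − raw.
  item 1: 10 − 0 = 10
  item 5: 1
  item 6: 1
  item 9: 0
  item 12: 7
Sum = 10 + 1 + 1 + 0 + 7 = 19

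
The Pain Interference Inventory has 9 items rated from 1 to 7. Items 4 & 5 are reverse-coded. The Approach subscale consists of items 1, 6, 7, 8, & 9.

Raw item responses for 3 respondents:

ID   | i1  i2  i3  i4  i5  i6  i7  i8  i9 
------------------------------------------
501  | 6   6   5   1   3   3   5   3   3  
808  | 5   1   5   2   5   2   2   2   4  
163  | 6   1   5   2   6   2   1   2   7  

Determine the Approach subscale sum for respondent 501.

Respondent 501 raw: 6, 6, 5, 1, 3, 3, 5, 3, 3.
Approach items: 1, 6, 7, 8, 9.
Reverse-coded (on a 1–7 scale, reversed = 8 − raw):
  item 1: 6
  item 6: 3
  item 7: 5
  item 8: 3
  item 9: 3
Sum = 6 + 3 + 5 + 3 + 3 = 20

20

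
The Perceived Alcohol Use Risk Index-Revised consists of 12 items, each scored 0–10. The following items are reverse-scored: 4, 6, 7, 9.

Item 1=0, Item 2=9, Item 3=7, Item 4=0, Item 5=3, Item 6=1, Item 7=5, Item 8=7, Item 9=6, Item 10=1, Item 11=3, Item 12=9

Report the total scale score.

67

Raw sum = 51. Reverse-scored items: 4, 6, 7, 9; their raw sum = 12.
Each reversal replaces raw with 10 − raw, changing the total by 10 − 2·raw per item.
Total = 51 + 4·10 − 2·12 = 51 + 40 − 24 = 67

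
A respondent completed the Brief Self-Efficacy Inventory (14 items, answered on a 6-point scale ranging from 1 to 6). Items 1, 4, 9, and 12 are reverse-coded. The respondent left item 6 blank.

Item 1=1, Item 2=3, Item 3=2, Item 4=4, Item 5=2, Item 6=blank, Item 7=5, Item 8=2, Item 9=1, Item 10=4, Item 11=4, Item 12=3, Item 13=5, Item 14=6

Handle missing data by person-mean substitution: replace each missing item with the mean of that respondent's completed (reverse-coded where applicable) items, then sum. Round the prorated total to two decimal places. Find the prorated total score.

Reverse-coded (reverse-coded value = 7 − response):
  item 1: 7 − 1 = 6
  item 4: 7 − 4 = 3
  item 9: 7 − 1 = 6
  item 12: 7 − 3 = 4
Completed scored items (13 of 14): 6, 3, 2, 3, 2, 5, 2, 6, 4, 4, 4, 5, 6; sum = 52.
Person mean = 52 / 13 ≈ 4.0000
Prorated total = (52 / 13) × 14 = 56.00 (to 2 dp)

56.00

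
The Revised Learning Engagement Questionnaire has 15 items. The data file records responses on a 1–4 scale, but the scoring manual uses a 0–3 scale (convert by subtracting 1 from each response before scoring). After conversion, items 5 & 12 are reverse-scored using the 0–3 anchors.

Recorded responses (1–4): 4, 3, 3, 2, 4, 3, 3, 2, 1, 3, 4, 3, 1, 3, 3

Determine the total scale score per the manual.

23

Convert to 0–3: 3, 2, 2, 1, 3, 2, 2, 1, 0, 2, 3, 2, 0, 2, 2
Reverse-coded (reverse-coded value = 3 − response):
  item 5: 3 − 3 = 0
  item 12: 3 − 2 = 1
Scored: 3, 2, 2, 1, 0, 2, 2, 1, 0, 2, 3, 1, 0, 2, 2
Total = 23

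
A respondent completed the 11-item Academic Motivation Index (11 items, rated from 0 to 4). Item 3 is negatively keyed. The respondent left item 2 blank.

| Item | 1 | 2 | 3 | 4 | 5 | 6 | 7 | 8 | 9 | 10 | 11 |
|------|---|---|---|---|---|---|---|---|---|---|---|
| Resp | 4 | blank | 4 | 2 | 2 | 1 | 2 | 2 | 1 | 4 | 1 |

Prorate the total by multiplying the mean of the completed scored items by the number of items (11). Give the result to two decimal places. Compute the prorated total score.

Reverse-coded (reverse-coded value = 4 − response):
  item 3: 4 − 4 = 0
Completed scored items (10 of 11): 4, 0, 2, 2, 1, 2, 2, 1, 4, 1; sum = 19.
Person mean = 19 / 10 ≈ 1.9000
Prorated total = (19 / 10) × 11 = 20.90 (to 2 dp)

20.90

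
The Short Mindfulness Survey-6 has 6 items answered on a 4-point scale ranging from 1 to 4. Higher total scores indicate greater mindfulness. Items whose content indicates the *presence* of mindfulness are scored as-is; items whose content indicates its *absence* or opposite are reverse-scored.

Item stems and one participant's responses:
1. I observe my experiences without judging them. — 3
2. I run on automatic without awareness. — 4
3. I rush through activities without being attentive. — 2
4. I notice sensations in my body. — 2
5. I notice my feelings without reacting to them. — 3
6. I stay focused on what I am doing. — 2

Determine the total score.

14

Items 2, 3 describe the absence/opposite of mindfulness → reverse-score.
reverse-coded value = 5 − response.
  item 1: 3
  item 2: 5 − 4 = 1
  item 3: 5 − 2 = 3
  item 4: 2
  item 5: 3
  item 6: 2
Total = 3 + 1 + 3 + 2 + 3 + 2 = 14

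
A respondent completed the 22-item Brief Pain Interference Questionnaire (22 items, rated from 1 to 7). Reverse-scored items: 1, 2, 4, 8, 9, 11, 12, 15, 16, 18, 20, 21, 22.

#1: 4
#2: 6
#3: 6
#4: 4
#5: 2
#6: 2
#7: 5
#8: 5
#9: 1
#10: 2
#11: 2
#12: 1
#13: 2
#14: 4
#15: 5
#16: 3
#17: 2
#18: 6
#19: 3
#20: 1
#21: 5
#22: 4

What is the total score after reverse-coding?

85

Reversing items 1, 2, 4, 8, 9, 11, 12, 15, 16, 18, 20, 21, and 22 with 8 − raw:
Total = (8−4) + (8−6) + 6 + (8−4) + 2 + 2 + 5 + (8−5) + (8−1) + 2 + (8−2) + (8−1) + 2 + 4 + (8−5) + (8−3) + 2 + (8−6) + 3 + (8−1) + (8−5) + (8−4)
      = 4 + 2 + 6 + 4 + 2 + 2 + 5 + 3 + 7 + 2 + 6 + 7 + 2 + 4 + 3 + 5 + 2 + 2 + 3 + 7 + 3 + 4 = 85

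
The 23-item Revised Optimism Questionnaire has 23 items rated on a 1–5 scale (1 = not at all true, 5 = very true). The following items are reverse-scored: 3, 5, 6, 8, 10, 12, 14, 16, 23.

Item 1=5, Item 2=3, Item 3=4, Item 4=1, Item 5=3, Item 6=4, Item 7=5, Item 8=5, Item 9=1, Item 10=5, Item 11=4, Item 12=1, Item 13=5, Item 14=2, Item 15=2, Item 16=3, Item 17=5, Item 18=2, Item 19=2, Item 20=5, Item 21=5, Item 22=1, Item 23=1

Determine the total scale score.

Reverse-coded items (on a 1–5 scale, reversed = 6 − raw):
  item 3: 6 − 4 = 2
  item 5: 6 − 3 = 3
  item 6: 6 − 4 = 2
  item 8: 6 − 5 = 1
  item 10: 6 − 5 = 1
  item 12: 6 − 1 = 5
  item 14: 6 − 2 = 4
  item 16: 6 − 3 = 3
  item 23: 6 − 1 = 5
After reverse-coding: 5, 3, 2, 1, 3, 2, 5, 1, 1, 1, 4, 5, 5, 4, 2, 3, 5, 2, 2, 5, 5, 1, 5
Total = 5 + 3 + 2 + 1 + 3 + 2 + 5 + 1 + 1 + 1 + 4 + 5 + 5 + 4 + 2 + 3 + 5 + 2 + 2 + 5 + 5 + 1 + 5 = 72

72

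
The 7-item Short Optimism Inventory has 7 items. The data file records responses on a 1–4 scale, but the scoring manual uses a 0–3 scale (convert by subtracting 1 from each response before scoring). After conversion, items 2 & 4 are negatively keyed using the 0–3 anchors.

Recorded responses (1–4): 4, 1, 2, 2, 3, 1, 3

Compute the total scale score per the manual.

Convert to 0–3: 3, 0, 1, 1, 2, 0, 2
Reverse-coded (reverse-coded value = 3 − response):
  item 2: 3 − 0 = 3
  item 4: 3 − 1 = 2
Scored: 3, 3, 1, 2, 2, 0, 2
Total = 13

13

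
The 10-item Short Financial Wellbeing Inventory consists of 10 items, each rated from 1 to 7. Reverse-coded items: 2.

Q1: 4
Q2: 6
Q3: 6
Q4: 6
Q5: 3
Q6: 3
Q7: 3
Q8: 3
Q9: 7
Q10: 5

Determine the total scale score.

42

Reverse-coded items use 8 − raw:
  item 2: 8 − 6 = 2
Scored responses: 4, 2, 6, 6, 3, 3, 3, 3, 7, 5
Total = 4 + 2 + 6 + 6 + 3 + 3 + 3 + 3 + 7 + 5 = 42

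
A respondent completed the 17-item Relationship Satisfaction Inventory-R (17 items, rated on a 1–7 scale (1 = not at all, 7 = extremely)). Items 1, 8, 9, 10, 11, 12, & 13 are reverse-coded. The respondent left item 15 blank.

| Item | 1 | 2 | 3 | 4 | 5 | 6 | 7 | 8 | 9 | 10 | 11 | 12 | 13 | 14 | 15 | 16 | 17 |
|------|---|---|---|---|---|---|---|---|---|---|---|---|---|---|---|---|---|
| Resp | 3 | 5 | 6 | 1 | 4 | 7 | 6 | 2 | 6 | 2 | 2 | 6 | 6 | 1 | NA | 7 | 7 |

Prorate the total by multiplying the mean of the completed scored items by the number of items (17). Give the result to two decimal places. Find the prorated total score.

77.56

Reverse-coded (reverse-coded value = 8 − response):
  item 1: 8 − 3 = 5
  item 8: 8 − 2 = 6
  item 9: 8 − 6 = 2
  item 10: 8 − 2 = 6
  item 11: 8 − 2 = 6
  item 12: 8 − 6 = 2
  item 13: 8 − 6 = 2
Completed scored items (16 of 17): 5, 5, 6, 1, 4, 7, 6, 6, 2, 6, 6, 2, 2, 1, 7, 7; sum = 73.
Person mean = 73 / 16 ≈ 4.5625
Prorated total = (73 / 16) × 17 = 77.56 (to 2 dp)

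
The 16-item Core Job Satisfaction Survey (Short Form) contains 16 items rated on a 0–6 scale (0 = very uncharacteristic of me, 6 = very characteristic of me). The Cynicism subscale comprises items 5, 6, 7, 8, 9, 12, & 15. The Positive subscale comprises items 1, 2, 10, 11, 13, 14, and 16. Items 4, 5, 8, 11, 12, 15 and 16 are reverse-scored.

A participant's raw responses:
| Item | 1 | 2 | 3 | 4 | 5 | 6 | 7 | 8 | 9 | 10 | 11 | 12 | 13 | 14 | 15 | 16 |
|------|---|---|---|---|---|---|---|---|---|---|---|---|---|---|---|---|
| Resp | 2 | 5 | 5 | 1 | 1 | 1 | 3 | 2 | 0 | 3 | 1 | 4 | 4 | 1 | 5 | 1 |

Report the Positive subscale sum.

25

Positive items: 1, 2, 10, 11, 13, 14, 16.
Of these, items 11 & 16 are reverse-scored; reversed = (0+6) − raw = 6 − raw.
  item 1: 2
  item 2: 5
  item 10: 3
  item 11: 6 − 1 = 5
  item 13: 4
  item 14: 1
  item 16: 6 − 1 = 5
Sum = 2 + 5 + 3 + 5 + 4 + 1 + 5 = 25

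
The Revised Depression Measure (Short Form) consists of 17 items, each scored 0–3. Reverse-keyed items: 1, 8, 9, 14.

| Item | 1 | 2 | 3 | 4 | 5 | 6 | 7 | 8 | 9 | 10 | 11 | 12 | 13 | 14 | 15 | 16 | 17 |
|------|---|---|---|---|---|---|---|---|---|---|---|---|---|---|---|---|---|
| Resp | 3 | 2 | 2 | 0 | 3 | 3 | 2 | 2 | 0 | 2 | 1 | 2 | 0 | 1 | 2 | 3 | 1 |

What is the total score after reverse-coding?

Raw sum = 29. Reverse-keyed items: 1, 8, 9, 14; their raw sum = 6.
Each reversal replaces raw with 3 − raw, changing the total by 3 − 2·raw per item.
Total = 29 + 4·3 − 2·6 = 29 + 12 − 12 = 29

29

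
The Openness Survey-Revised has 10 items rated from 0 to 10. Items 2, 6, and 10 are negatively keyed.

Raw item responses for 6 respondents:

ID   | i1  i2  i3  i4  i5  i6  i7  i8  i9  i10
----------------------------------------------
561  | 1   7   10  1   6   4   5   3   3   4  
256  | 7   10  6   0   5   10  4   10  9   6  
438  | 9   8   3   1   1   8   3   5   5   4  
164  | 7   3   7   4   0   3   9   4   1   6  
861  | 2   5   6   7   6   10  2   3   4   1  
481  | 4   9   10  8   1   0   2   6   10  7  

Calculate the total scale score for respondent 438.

Respondent 438 raw: 9, 8, 3, 1, 1, 8, 3, 5, 5, 4.
Reverse-coded (reverse-coded value = 10 − response):
  item 1: 9
  item 2: 10 − 8 = 2
  item 3: 3
  item 4: 1
  item 5: 1
  item 6: 10 − 8 = 2
  item 7: 3
  item 8: 5
  item 9: 5
  item 10: 10 − 4 = 6
Sum = 9 + 2 + 3 + 1 + 1 + 2 + 3 + 5 + 5 + 6 = 37

37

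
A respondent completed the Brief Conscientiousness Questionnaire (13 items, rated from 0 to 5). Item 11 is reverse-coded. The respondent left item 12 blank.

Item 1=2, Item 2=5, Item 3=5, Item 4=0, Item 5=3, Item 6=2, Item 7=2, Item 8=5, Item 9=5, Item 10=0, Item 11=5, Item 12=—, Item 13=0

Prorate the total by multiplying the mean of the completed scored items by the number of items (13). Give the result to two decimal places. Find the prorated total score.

Reverse-coded (reversed = (0+5) − raw = 5 − raw):
  item 11: 5 − 5 = 0
Completed scored items (12 of 13): 2, 5, 5, 0, 3, 2, 2, 5, 5, 0, 0, 0; sum = 29.
Person mean = 29 / 12 ≈ 2.4167
Prorated total = (29 / 12) × 13 = 31.42 (to 2 dp)

31.42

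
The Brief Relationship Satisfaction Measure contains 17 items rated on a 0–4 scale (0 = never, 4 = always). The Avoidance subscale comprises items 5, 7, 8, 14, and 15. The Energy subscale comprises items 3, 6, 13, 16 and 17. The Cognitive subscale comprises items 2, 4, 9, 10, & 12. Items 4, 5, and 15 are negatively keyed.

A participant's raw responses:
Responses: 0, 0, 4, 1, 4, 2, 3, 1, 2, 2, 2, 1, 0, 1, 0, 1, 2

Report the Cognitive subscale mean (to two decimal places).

Cognitive items: 2, 4, 9, 10, 12.
Of these, item 4 is negatively keyed; on a 0–4 scale, reversed = 4 − raw.
  item 2: 0
  item 4: 4 − 1 = 3
  item 9: 2
  item 10: 2
  item 12: 1
Sum = 0 + 3 + 2 + 2 + 1 = 8
Mean = 8 / 5 = 1.60

1.60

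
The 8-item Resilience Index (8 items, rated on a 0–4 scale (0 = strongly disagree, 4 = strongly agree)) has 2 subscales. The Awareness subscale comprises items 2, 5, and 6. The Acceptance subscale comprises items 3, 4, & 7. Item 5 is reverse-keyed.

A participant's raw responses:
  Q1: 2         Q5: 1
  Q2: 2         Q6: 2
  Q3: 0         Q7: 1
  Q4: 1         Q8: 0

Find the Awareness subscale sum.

Awareness items: 2, 5, 6.
Of these, item 5 is reverse-keyed; reversed = (0+4) − raw = 4 − raw.
  item 2: 2
  item 5: 4 − 1 = 3
  item 6: 2
Sum = 2 + 3 + 2 = 7

7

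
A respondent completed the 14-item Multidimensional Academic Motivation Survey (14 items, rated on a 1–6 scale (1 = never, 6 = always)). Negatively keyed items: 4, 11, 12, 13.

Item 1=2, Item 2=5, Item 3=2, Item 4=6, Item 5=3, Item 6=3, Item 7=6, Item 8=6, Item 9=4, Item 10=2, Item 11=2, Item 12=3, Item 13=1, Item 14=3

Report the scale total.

Reverse-coded items (reversed = (1+6) − raw = 7 − raw):
  item 4: 7 − 6 = 1
  item 11: 7 − 2 = 5
  item 12: 7 − 3 = 4
  item 13: 7 − 1 = 6
After reverse-coding: 2, 5, 2, 1, 3, 3, 6, 6, 4, 2, 5, 4, 6, 3
Total = 2 + 5 + 2 + 1 + 3 + 3 + 6 + 6 + 4 + 2 + 5 + 4 + 6 + 3 = 52

52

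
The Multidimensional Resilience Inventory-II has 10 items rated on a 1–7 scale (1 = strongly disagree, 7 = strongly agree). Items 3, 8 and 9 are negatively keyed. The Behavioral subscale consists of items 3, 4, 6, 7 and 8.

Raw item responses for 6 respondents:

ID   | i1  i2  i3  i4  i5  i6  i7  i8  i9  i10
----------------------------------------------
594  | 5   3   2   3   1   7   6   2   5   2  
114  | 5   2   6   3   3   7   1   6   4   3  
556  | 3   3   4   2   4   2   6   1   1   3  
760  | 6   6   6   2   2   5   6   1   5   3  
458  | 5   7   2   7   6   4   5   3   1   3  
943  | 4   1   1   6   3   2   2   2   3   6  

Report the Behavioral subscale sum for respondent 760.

Respondent 760 raw: 6, 6, 6, 2, 2, 5, 6, 1, 5, 3.
Behavioral items: 3, 4, 6, 7, 8.
Reverse-coded (reversed = (1+7) − raw = 8 − raw):
  item 3: 8 − 6 = 2
  item 4: 2
  item 6: 5
  item 7: 6
  item 8: 8 − 1 = 7
Sum = 2 + 2 + 5 + 6 + 7 = 22

22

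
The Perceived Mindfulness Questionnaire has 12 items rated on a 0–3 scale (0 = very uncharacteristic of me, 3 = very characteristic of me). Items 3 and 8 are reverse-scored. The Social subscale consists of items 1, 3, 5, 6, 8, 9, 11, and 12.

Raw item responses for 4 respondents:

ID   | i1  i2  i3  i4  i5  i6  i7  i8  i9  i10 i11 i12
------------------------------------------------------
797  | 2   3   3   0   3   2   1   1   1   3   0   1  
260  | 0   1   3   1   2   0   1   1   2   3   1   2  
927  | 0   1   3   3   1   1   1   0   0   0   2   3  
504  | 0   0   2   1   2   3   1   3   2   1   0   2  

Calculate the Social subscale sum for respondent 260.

Respondent 260 raw: 0, 1, 3, 1, 2, 0, 1, 1, 2, 3, 1, 2.
Social items: 1, 3, 5, 6, 8, 9, 11, 12.
Reverse-coded (on a 0–3 scale, reversed = 3 − raw):
  item 1: 0
  item 3: 3 − 3 = 0
  item 5: 2
  item 6: 0
  item 8: 3 − 1 = 2
  item 9: 2
  item 11: 1
  item 12: 2
Sum = 0 + 0 + 2 + 0 + 2 + 2 + 1 + 2 = 9

9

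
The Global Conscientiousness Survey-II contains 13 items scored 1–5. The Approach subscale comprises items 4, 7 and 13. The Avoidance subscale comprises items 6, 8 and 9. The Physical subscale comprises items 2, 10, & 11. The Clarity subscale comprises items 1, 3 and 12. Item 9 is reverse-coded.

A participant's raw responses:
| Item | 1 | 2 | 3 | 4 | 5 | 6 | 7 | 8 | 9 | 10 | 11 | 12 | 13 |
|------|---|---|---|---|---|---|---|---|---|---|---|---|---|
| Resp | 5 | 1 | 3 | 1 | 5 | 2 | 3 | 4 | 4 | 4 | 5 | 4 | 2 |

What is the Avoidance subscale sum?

8

Avoidance items: 6, 8, 9.
Of these, item 9 is reverse-coded; reversed = (1+5) − raw = 6 − raw.
  item 6: 2
  item 8: 4
  item 9: 6 − 4 = 2
Sum = 2 + 4 + 2 = 8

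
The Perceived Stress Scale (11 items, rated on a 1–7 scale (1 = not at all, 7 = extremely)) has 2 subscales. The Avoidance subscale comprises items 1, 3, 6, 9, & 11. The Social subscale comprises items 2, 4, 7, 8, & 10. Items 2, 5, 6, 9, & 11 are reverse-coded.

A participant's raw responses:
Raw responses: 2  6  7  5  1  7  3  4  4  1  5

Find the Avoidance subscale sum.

Avoidance items: 1, 3, 6, 9, 11.
Of these, items 6, 9 and 11 are reverse-coded; reverse-coded value = 8 − response.
  item 1: 2
  item 3: 7
  item 6: 8 − 7 = 1
  item 9: 8 − 4 = 4
  item 11: 8 − 5 = 3
Sum = 2 + 7 + 1 + 4 + 3 = 17

17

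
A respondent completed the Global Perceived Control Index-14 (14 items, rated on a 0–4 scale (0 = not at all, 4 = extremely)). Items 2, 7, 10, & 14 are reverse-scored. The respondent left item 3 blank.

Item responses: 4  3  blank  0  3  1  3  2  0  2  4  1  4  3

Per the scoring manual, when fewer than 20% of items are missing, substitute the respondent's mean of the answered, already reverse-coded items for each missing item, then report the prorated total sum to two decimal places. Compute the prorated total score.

Reverse-coded (on a 0–4 scale, reversed = 4 − raw):
  item 2: 4 − 3 = 1
  item 7: 4 − 3 = 1
  item 10: 4 − 2 = 2
  item 14: 4 − 3 = 1
Completed scored items (13 of 14): 4, 1, 0, 3, 1, 1, 2, 0, 2, 4, 1, 4, 1; sum = 24.
Person mean = 24 / 13 ≈ 1.8462
Prorated total = (24 / 13) × 14 = 25.85 (to 2 dp)

25.85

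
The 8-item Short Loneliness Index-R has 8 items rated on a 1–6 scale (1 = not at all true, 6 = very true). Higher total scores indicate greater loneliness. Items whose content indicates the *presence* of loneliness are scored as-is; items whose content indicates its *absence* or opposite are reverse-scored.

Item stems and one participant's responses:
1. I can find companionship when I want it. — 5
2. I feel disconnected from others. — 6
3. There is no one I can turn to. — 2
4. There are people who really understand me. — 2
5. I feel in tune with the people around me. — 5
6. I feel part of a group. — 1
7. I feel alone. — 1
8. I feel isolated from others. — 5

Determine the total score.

Items 1, 4, 5, 6 describe the absence/opposite of loneliness → reverse-score.
reversed = (1+6) − raw = 7 − raw.
  item 1: 7 − 5 = 2
  item 2: 6
  item 3: 2
  item 4: 7 − 2 = 5
  item 5: 7 − 5 = 2
  item 6: 7 − 1 = 6
  item 7: 1
  item 8: 5
Total = 2 + 6 + 2 + 5 + 2 + 6 + 1 + 5 = 29

29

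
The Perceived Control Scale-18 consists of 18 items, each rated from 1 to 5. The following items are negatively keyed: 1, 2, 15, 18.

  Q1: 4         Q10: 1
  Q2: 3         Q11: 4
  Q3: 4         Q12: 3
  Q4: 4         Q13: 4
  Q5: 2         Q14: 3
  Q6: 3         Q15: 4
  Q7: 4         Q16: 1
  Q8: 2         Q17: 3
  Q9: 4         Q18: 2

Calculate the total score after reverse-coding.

Apply reverse scoring (on a 1–5 scale, reversed = 6 − raw):
  item 1: 6 − 4 = 2
  item 2: 6 − 3 = 3
  item 15: 6 − 4 = 2
  item 18: 6 − 2 = 4
Scored responses: 2, 3, 4, 4, 2, 3, 4, 2, 4, 1, 4, 3, 4, 3, 2, 1, 3, 4
Total = 2 + 3 + 4 + 4 + 2 + 3 + 4 + 2 + 4 + 1 + 4 + 3 + 4 + 3 + 2 + 1 + 3 + 4 = 53

53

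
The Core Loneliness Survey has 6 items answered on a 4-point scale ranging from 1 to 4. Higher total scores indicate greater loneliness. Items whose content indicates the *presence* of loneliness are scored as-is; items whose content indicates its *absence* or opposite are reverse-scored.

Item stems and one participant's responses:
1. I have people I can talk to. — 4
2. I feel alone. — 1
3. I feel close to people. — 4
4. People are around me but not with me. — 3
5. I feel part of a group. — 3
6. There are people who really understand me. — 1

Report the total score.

12

Items 1, 3, 5, 6 describe the absence/opposite of loneliness → reverse-score.
on a 1–4 scale, reversed = 5 − raw.
  item 1: 5 − 4 = 1
  item 2: 1
  item 3: 5 − 4 = 1
  item 4: 3
  item 5: 5 − 3 = 2
  item 6: 5 − 1 = 4
Total = 1 + 1 + 1 + 3 + 2 + 4 = 12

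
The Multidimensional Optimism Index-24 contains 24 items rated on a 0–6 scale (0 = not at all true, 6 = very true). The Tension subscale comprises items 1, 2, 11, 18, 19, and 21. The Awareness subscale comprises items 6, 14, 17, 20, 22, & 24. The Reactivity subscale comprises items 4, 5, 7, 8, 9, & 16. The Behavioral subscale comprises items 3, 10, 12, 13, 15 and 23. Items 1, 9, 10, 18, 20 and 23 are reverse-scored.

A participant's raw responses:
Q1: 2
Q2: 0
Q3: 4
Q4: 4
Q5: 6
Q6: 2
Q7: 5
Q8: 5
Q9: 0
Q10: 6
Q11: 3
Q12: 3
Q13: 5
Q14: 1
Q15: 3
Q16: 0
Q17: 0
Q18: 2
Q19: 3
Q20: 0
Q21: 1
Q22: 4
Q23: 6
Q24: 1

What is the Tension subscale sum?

15

Tension items: 1, 2, 11, 18, 19, 21.
Of these, items 1 & 18 are reverse-scored; on a 0–6 scale, reversed = 6 − raw.
  item 1: 6 − 2 = 4
  item 2: 0
  item 11: 3
  item 18: 6 − 2 = 4
  item 19: 3
  item 21: 1
Sum = 4 + 0 + 3 + 4 + 3 + 1 = 15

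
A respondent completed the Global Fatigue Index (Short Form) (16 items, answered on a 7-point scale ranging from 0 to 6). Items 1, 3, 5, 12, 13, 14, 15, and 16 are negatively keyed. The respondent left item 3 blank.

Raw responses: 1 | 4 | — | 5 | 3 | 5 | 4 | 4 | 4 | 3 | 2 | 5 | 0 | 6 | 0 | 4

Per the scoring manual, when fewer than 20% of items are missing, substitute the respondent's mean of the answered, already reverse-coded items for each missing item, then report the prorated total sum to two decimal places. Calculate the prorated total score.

Reverse-coded (on a 0–6 scale, reversed = 6 − raw):
  item 1: 6 − 1 = 5
  item 5: 6 − 3 = 3
  item 12: 6 − 5 = 1
  item 13: 6 − 0 = 6
  item 14: 6 − 6 = 0
  item 15: 6 − 0 = 6
  item 16: 6 − 4 = 2
Completed scored items (15 of 16): 5, 4, 5, 3, 5, 4, 4, 4, 3, 2, 1, 6, 0, 6, 2; sum = 54.
Person mean = 54 / 15 ≈ 3.6000
Prorated total = (54 / 15) × 16 = 57.60 (to 2 dp)

57.60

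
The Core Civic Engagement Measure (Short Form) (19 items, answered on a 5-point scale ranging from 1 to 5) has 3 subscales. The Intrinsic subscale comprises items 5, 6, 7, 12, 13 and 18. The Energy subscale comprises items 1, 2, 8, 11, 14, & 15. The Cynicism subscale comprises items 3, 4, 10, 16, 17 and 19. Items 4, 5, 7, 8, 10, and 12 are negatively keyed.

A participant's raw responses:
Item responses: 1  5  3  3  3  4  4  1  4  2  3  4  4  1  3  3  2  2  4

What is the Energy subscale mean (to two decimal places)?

3.00

Energy items: 1, 2, 8, 11, 14, 15.
Of these, item 8 is negatively keyed; reverse-coded value = 6 − response.
  item 1: 1
  item 2: 5
  item 8: 6 − 1 = 5
  item 11: 3
  item 14: 1
  item 15: 3
Sum = 1 + 5 + 5 + 3 + 1 + 3 = 18
Mean = 18 / 6 = 3.00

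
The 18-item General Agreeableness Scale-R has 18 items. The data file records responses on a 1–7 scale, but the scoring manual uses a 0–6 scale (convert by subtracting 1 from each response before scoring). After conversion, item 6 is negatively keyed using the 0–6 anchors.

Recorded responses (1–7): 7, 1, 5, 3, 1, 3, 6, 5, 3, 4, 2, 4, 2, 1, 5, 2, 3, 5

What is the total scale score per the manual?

46

Convert to 0–6: 6, 0, 4, 2, 0, 2, 5, 4, 2, 3, 1, 3, 1, 0, 4, 1, 2, 4
Reverse-coded (reverse-coded value = 6 − response):
  item 6: 6 − 2 = 4
Scored: 6, 0, 4, 2, 0, 4, 5, 4, 2, 3, 1, 3, 1, 0, 4, 1, 2, 4
Total = 46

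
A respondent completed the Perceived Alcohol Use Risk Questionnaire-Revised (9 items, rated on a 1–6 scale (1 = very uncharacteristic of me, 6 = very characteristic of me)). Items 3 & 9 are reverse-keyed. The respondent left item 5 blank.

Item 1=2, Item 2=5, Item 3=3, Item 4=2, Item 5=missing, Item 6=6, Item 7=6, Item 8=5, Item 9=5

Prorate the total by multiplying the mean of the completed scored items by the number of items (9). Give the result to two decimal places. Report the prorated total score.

36.00

Reverse-coded (reversed = (1+6) − raw = 7 − raw):
  item 3: 7 − 3 = 4
  item 9: 7 − 5 = 2
Completed scored items (8 of 9): 2, 5, 4, 2, 6, 6, 5, 2; sum = 32.
Person mean = 32 / 8 ≈ 4.0000
Prorated total = (32 / 8) × 9 = 36.00 (to 2 dp)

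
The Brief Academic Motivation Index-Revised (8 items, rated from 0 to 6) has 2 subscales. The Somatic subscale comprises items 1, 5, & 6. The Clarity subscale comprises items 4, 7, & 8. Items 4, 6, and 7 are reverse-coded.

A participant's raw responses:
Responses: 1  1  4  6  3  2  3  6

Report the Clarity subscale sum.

9

Clarity items: 4, 7, 8.
Of these, items 4 and 7 are reverse-coded; reversed = (0+6) − raw = 6 − raw.
  item 4: 6 − 6 = 0
  item 7: 6 − 3 = 3
  item 8: 6
Sum = 0 + 3 + 6 = 9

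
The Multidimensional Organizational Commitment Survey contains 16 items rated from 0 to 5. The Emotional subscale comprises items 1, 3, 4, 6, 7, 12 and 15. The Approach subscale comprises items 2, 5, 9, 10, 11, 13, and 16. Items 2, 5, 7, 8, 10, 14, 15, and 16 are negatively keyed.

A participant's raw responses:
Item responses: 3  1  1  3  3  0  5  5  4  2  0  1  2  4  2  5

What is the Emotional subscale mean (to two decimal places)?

1.57

Emotional items: 1, 3, 4, 6, 7, 12, 15.
Of these, items 7 and 15 are negatively keyed; reversed = (0+5) − raw = 5 − raw.
  item 1: 3
  item 3: 1
  item 4: 3
  item 6: 0
  item 7: 5 − 5 = 0
  item 12: 1
  item 15: 5 − 2 = 3
Sum = 3 + 1 + 3 + 0 + 0 + 1 + 3 = 11
Mean = 11 / 7 = 1.57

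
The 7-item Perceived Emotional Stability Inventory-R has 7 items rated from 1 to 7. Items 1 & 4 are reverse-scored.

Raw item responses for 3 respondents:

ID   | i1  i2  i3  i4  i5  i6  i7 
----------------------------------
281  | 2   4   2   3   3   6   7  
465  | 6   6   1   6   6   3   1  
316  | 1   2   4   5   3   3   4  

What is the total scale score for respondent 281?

Respondent 281 raw: 2, 4, 2, 3, 3, 6, 7.
Reverse-coded (reversed = (1+7) − raw = 8 − raw):
  item 1: 8 − 2 = 6
  item 2: 4
  item 3: 2
  item 4: 8 − 3 = 5
  item 5: 3
  item 6: 6
  item 7: 7
Sum = 6 + 4 + 2 + 5 + 3 + 6 + 7 = 33

33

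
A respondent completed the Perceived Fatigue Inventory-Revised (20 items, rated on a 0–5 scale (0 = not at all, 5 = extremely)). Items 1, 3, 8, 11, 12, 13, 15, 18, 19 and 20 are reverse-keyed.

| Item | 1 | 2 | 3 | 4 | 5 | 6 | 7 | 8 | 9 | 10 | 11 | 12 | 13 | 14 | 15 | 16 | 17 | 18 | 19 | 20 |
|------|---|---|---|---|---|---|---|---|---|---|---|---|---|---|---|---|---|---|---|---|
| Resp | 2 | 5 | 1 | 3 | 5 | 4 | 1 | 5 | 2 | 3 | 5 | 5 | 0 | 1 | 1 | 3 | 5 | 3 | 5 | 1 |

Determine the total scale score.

54

Reverse-coded items (on a 0–5 scale, reversed = 5 − raw):
  item 1: 5 − 2 = 3
  item 3: 5 − 1 = 4
  item 8: 5 − 5 = 0
  item 11: 5 − 5 = 0
  item 12: 5 − 5 = 0
  item 13: 5 − 0 = 5
  item 15: 5 − 1 = 4
  item 18: 5 − 3 = 2
  item 19: 5 − 5 = 0
  item 20: 5 − 1 = 4
Scored responses: 3, 5, 4, 3, 5, 4, 1, 0, 2, 3, 0, 0, 5, 1, 4, 3, 5, 2, 0, 4
Total = 3 + 5 + 4 + 3 + 5 + 4 + 1 + 0 + 2 + 3 + 0 + 0 + 5 + 1 + 4 + 3 + 5 + 2 + 0 + 4 = 54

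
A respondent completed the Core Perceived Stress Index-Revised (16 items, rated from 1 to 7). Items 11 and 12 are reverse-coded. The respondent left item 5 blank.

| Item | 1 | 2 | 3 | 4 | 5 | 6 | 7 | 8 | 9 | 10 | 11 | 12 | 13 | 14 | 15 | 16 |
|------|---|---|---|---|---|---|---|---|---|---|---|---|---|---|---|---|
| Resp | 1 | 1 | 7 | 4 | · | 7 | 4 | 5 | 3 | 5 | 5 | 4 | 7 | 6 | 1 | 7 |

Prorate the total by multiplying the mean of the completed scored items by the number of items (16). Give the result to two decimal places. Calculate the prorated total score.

69.33

Reverse-coded (reverse-coded value = 8 − response):
  item 11: 8 − 5 = 3
  item 12: 8 − 4 = 4
Completed scored items (15 of 16): 1, 1, 7, 4, 7, 4, 5, 3, 5, 3, 4, 7, 6, 1, 7; sum = 65.
Person mean = 65 / 15 ≈ 4.3333
Prorated total = (65 / 15) × 16 = 69.33 (to 2 dp)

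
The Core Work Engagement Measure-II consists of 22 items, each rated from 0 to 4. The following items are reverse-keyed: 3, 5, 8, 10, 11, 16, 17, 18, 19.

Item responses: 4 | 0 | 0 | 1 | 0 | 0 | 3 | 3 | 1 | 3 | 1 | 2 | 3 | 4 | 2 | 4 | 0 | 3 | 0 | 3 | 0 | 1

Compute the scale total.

Reverse-keyed items use 4 − raw:
  item 3: 4 − 0 = 4
  item 5: 4 − 0 = 4
  item 8: 4 − 3 = 1
  item 10: 4 − 3 = 1
  item 11: 4 − 1 = 3
  item 16: 4 − 4 = 0
  item 17: 4 − 0 = 4
  item 18: 4 − 3 = 1
  item 19: 4 − 0 = 4
After reverse-coding: 4, 0, 4, 1, 4, 0, 3, 1, 1, 1, 3, 2, 3, 4, 2, 0, 4, 1, 4, 3, 0, 1
Total = 4 + 0 + 4 + 1 + 4 + 0 + 3 + 1 + 1 + 1 + 3 + 2 + 3 + 4 + 2 + 0 + 4 + 1 + 4 + 3 + 0 + 1 = 46

46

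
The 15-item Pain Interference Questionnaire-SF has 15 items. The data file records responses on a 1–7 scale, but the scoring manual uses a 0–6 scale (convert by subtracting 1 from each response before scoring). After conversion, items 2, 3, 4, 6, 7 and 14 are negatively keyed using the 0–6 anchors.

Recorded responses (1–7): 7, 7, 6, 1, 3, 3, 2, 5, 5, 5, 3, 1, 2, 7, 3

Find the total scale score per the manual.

41

Convert to 0–6: 6, 6, 5, 0, 2, 2, 1, 4, 4, 4, 2, 0, 1, 6, 2
Reverse-coded (reversed = (0+6) − raw = 6 − raw):
  item 2: 6 − 6 = 0
  item 3: 6 − 5 = 1
  item 4: 6 − 0 = 6
  item 6: 6 − 2 = 4
  item 7: 6 − 1 = 5
  item 14: 6 − 6 = 0
Scored: 6, 0, 1, 6, 2, 4, 5, 4, 4, 4, 2, 0, 1, 0, 2
Total = 41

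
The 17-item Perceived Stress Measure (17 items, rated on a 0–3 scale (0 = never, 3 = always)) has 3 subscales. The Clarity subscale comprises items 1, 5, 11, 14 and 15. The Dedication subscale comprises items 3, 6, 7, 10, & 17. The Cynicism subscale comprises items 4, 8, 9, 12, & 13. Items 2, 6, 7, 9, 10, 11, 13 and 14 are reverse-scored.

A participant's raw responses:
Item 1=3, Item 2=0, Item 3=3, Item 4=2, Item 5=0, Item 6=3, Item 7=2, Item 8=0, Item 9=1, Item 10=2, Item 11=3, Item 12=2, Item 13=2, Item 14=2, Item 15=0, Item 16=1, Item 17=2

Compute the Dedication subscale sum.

7

Dedication items: 3, 6, 7, 10, 17.
Of these, items 6, 7, and 10 are reverse-scored; on a 0–3 scale, reversed = 3 − raw.
  item 3: 3
  item 6: 3 − 3 = 0
  item 7: 3 − 2 = 1
  item 10: 3 − 2 = 1
  item 17: 2
Sum = 3 + 0 + 1 + 1 + 2 = 7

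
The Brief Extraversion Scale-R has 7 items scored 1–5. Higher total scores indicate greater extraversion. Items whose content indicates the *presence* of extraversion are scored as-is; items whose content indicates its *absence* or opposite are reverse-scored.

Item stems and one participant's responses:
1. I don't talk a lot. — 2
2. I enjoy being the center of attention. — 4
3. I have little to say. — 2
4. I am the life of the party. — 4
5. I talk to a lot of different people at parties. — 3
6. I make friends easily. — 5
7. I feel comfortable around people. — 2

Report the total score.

26

Items 1, 3 describe the absence/opposite of extraversion → reverse-score.
reversed = (1+5) − raw = 6 − raw.
  item 1: 6 − 2 = 4
  item 2: 4
  item 3: 6 − 2 = 4
  item 4: 4
  item 5: 3
  item 6: 5
  item 7: 2
Total = 4 + 4 + 4 + 4 + 3 + 5 + 2 = 26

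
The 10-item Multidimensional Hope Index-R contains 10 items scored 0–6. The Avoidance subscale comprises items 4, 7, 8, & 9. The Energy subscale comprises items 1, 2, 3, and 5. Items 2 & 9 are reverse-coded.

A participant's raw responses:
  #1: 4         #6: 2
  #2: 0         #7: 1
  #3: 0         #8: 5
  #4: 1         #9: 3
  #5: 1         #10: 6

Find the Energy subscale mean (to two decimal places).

2.75

Energy items: 1, 2, 3, 5.
Of these, item 2 is reverse-coded; on a 0–6 scale, reversed = 6 − raw.
  item 1: 4
  item 2: 6 − 0 = 6
  item 3: 0
  item 5: 1
Sum = 4 + 6 + 0 + 1 = 11
Mean = 11 / 4 = 2.75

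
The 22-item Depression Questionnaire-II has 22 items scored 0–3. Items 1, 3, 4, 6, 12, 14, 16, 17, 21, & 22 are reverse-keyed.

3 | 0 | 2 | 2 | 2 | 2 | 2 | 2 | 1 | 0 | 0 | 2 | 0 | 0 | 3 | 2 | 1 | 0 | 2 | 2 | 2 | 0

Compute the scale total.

Reversing items 1, 3, 4, 6, 12, 14, 16, 17, 21, and 22 with 3 − raw:
Total = (3−3) + 0 + (3−2) + (3−2) + 2 + (3−2) + 2 + 2 + 1 + 0 + 0 + (3−2) + 0 + (3−0) + 3 + (3−2) + (3−1) + 0 + 2 + 2 + (3−2) + (3−0)
      = 0 + 0 + 1 + 1 + 2 + 1 + 2 + 2 + 1 + 0 + 0 + 1 + 0 + 3 + 3 + 1 + 2 + 0 + 2 + 2 + 1 + 3 = 28

28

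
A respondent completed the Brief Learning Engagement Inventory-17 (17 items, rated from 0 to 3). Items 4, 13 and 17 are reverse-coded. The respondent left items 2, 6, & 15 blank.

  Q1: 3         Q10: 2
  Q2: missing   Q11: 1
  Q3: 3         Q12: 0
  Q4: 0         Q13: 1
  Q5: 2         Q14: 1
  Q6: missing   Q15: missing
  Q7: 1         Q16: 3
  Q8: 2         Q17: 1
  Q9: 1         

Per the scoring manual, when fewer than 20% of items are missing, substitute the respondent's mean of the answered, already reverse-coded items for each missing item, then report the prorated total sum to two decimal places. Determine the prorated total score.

Reverse-coded (reversed = (0+3) − raw = 3 − raw):
  item 4: 3 − 0 = 3
  item 13: 3 − 1 = 2
  item 17: 3 − 1 = 2
Completed scored items (14 of 17): 3, 3, 3, 2, 1, 2, 1, 2, 1, 0, 2, 1, 3, 2; sum = 26.
Person mean = 26 / 14 ≈ 1.8571
Prorated total = (26 / 14) × 17 = 31.57 (to 2 dp)

31.57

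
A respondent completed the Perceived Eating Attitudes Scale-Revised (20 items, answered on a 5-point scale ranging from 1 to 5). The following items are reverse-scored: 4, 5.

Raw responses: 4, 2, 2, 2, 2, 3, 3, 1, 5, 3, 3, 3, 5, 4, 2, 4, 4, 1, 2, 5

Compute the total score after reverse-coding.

64

Apply reverse scoring (reversed = (1+5) − raw = 6 − raw):
  item 4: 6 − 2 = 4
  item 5: 6 − 2 = 4
Scored responses: 4, 2, 2, 4, 4, 3, 3, 1, 5, 3, 3, 3, 5, 4, 2, 4, 4, 1, 2, 5
Total = 4 + 2 + 2 + 4 + 4 + 3 + 3 + 1 + 5 + 3 + 3 + 3 + 5 + 4 + 2 + 4 + 4 + 1 + 2 + 5 = 64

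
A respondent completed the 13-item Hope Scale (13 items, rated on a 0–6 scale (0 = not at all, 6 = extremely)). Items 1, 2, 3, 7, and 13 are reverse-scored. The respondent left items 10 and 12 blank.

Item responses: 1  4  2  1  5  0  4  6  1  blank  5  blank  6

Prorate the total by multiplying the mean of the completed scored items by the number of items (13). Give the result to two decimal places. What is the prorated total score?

36.64

Reverse-coded (on a 0–6 scale, reversed = 6 − raw):
  item 1: 6 − 1 = 5
  item 2: 6 − 4 = 2
  item 3: 6 − 2 = 4
  item 7: 6 − 4 = 2
  item 13: 6 − 6 = 0
Completed scored items (11 of 13): 5, 2, 4, 1, 5, 0, 2, 6, 1, 5, 0; sum = 31.
Person mean = 31 / 11 ≈ 2.8182
Prorated total = (31 / 11) × 13 = 36.64 (to 2 dp)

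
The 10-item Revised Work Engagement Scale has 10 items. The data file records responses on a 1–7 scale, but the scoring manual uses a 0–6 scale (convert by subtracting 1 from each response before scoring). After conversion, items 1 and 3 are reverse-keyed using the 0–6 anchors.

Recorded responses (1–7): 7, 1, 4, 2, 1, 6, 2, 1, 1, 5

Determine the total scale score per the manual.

Convert to 0–6: 6, 0, 3, 1, 0, 5, 1, 0, 0, 4
Reverse-coded (on a 0–6 scale, reversed = 6 − raw):
  item 1: 6 − 6 = 0
  item 3: 6 − 3 = 3
Scored: 0, 0, 3, 1, 0, 5, 1, 0, 0, 4
Total = 14

14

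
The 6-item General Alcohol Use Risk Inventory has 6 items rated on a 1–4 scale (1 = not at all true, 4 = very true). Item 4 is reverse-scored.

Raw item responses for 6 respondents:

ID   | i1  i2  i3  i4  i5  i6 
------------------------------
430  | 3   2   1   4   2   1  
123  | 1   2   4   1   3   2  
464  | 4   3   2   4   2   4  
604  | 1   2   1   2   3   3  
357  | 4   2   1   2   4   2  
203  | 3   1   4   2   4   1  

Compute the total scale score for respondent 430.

Respondent 430 raw: 3, 2, 1, 4, 2, 1.
Reverse-coded (on a 1–4 scale, reversed = 5 − raw):
  item 1: 3
  item 2: 2
  item 3: 1
  item 4: 5 − 4 = 1
  item 5: 2
  item 6: 1
Sum = 3 + 2 + 1 + 1 + 2 + 1 = 10

10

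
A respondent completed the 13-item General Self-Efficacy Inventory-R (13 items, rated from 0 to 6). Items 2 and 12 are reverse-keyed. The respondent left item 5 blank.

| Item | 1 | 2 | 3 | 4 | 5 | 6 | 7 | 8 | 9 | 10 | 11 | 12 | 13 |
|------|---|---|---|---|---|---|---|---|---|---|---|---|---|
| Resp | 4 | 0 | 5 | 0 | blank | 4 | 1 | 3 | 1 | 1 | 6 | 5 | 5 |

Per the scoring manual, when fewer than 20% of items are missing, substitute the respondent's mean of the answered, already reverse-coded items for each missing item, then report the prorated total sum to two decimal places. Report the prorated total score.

40.08

Reverse-coded (reversed = (0+6) − raw = 6 − raw):
  item 2: 6 − 0 = 6
  item 12: 6 − 5 = 1
Completed scored items (12 of 13): 4, 6, 5, 0, 4, 1, 3, 1, 1, 6, 1, 5; sum = 37.
Person mean = 37 / 12 ≈ 3.0833
Prorated total = (37 / 12) × 13 = 40.08 (to 2 dp)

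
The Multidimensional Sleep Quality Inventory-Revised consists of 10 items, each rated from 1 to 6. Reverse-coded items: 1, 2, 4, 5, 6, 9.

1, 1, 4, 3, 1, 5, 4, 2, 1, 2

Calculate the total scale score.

Reverse-coded items use 7 − raw:
  item 1: 7 − 1 = 6
  item 2: 7 − 1 = 6
  item 4: 7 − 3 = 4
  item 5: 7 − 1 = 6
  item 6: 7 − 5 = 2
  item 9: 7 − 1 = 6
Scored items: 6, 6, 4, 4, 6, 2, 4, 2, 6, 2
Total = 6 + 6 + 4 + 4 + 6 + 2 + 4 + 2 + 6 + 2 = 42

42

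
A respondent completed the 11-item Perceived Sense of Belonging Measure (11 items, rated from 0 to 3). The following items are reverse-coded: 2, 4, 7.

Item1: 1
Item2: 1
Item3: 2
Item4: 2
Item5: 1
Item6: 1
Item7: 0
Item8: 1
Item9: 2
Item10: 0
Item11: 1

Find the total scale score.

Reverse-coded items (reverse-coded value = 3 − response):
  item 2: 3 − 1 = 2
  item 4: 3 − 2 = 1
  item 7: 3 − 0 = 3
Scored items: 1, 2, 2, 1, 1, 1, 3, 1, 2, 0, 1
Total = 1 + 2 + 2 + 1 + 1 + 1 + 3 + 1 + 2 + 0 + 1 = 15

15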